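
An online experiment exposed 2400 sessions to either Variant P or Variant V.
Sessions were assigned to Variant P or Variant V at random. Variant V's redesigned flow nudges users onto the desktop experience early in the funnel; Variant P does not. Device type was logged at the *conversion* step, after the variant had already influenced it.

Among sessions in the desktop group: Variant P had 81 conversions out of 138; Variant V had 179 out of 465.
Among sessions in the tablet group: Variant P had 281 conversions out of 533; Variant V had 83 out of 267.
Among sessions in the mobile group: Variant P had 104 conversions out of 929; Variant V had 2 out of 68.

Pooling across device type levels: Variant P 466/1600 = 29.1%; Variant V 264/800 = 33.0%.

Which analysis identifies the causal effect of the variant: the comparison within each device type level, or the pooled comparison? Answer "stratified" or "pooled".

pooled

Device type lies on the pathway variant → device type → outcome, so adjusting for it blocks the indirect effect. For the total causal effect of variant, use the unadjusted pooled rates.
Pooled: Variant P 29.1% vs Variant V 33.0%; Variant V is higher overall.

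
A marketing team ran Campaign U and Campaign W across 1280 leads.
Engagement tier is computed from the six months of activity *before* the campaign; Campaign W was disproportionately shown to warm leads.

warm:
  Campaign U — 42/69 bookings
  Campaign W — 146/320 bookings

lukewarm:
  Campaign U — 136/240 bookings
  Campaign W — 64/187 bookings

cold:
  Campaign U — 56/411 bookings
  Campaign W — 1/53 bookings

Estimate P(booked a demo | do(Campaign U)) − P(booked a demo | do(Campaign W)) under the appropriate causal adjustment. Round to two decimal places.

Campaign U is higher inside every engagement tier stratum but Campaign W is higher in aggregate. Whether to stratify depends on how engagement tier relates to the campaign.
Here engagement tier is a common cause — it drives both which campaign a case falls under and the outcome. The crude comparison mixes populations; the stratum-specific rates are the causally relevant ones.
Adjusting over the population distribution of engagement tier: 0.304·(0.609−0.456) + 0.334·(0.567−0.342) + 0.362·(0.136−0.019) = +0.164.

+0.16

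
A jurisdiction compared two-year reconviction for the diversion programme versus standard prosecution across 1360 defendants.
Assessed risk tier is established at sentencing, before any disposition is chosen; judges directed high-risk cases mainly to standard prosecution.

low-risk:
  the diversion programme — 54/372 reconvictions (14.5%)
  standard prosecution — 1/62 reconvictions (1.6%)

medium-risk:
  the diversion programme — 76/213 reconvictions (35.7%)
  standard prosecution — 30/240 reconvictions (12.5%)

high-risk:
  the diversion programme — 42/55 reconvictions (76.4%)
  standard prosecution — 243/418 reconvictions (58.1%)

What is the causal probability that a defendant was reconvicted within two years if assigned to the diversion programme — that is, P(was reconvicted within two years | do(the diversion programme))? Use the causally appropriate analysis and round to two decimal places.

Nothing the disposition does changes assessed risk tier; the imbalance is an allocation artefact. With assessed risk tier also predicting the outcome, the pooled figure is confounded, and the within-stratum comparison is the causal one.
Standardising the diversion programme to the population assessed risk tier mix: 0.319·54/372 + 0.333·76/213 + 0.348·42/55 = 0.431.

0.43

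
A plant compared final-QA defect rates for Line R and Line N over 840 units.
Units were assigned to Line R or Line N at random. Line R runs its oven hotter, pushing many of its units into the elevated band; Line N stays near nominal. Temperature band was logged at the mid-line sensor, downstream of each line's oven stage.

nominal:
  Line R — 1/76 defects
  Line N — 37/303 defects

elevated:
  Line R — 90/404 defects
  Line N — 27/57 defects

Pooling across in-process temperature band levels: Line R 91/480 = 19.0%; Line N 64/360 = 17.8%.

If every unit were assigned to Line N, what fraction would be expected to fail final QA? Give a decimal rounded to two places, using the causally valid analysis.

Line R is lower inside every in-process temperature band stratum but Line N is lower in aggregate. Whether to stratify depends on how in-process temperature band relates to the line.
In-process temperature band is recorded after the line and is itself shifted by it — it sits on the causal path from line to outcome. Conditioning on a mediator would strip out part of the effect we want; the pooled comparison gives the total causal effect.
So P(outcome | do(Line N)) is just the pooled rate for Line N: 64/360 = 0.178.

0.18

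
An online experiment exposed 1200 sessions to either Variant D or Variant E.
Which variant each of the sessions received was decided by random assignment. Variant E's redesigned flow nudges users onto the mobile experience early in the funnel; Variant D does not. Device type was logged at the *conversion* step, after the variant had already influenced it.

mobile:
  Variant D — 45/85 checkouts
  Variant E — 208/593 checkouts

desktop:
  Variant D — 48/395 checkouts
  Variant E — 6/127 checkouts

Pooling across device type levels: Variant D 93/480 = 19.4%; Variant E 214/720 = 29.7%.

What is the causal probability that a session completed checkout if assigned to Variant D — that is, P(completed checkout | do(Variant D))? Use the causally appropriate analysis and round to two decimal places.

0.19

Variant D is higher inside every device type stratum but Variant E is higher in aggregate. Whether to stratify depends on how device type relates to the variant.
Because the variant influences device type, device type is a post-treatment mediator, not a confounder. Stratifying on it would bias the estimate; the causal effect is the crude pooled difference.
So P(outcome | do(Variant D)) is just the pooled rate for Variant D: 93/480 = 0.194.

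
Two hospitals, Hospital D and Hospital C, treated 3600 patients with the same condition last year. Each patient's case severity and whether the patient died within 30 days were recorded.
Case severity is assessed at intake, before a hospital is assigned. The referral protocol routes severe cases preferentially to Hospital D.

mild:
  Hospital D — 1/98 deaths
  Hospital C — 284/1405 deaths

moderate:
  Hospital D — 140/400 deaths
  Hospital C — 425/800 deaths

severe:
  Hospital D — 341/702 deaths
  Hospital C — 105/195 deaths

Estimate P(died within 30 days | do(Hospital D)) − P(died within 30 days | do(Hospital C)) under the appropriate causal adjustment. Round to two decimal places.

The imbalance in case severity arose from how patients were allocated, not from anything the hospital did; and case severity independently affects the outcome. The pooled gap is confounded — condition on case severity.
Adjusting over the population distribution of case severity: 0.417·(0.010−0.202) + 0.333·(0.350−0.531) + 0.249·(0.486−0.538) = -0.154.

-0.15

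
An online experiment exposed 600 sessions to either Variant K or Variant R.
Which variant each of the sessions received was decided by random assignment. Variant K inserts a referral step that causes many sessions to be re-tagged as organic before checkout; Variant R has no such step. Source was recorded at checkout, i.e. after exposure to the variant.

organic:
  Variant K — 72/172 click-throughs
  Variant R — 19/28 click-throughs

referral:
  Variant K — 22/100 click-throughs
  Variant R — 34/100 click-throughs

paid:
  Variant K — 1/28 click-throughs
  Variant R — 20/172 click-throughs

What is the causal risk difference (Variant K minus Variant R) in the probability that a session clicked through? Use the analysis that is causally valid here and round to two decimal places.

+0.07

The stratified and pooled comparisons disagree (Variant R wins within each traffic source; Variant K wins overall), so the answer turns on the causal role of traffic source.
Traffic source is recorded after the variant and is itself shifted by it — it sits on the causal path from variant to outcome. Conditioning on a mediator would strip out part of the effect we want; the pooled comparison gives the total causal effect.
The causal difference is the pooled difference: 0.317 − 0.243 = +0.073.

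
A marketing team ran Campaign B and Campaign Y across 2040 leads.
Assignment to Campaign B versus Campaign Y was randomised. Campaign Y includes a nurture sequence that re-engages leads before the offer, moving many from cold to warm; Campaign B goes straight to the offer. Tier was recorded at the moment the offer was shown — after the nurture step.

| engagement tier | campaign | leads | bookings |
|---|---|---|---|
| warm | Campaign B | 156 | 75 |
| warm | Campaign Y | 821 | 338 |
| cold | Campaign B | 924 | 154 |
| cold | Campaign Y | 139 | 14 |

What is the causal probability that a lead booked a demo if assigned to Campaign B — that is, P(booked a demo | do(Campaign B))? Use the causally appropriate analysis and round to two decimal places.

0.21

Engagement tier is downstream of the campaign. One should not condition on a consequence of treatment, so the overall rates are the right comparison.
So P(outcome | do(Campaign B)) is just the pooled rate for Campaign B: 229/1080 = 0.212.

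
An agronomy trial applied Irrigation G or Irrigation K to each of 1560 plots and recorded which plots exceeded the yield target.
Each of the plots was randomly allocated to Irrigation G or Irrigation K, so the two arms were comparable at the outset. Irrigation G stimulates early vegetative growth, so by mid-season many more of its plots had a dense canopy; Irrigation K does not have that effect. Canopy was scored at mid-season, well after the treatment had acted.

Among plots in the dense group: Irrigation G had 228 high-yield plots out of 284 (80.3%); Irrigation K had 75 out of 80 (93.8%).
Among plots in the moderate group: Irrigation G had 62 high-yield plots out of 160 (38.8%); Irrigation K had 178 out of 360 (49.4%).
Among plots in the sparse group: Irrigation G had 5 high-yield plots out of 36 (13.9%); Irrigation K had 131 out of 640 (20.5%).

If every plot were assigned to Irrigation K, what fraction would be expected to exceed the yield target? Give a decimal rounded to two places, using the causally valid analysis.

The stratified and pooled comparisons disagree (Irrigation K wins within each mid-season canopy; Irrigation G wins overall), so the answer turns on the causal role of mid-season canopy.
Mid-season canopy is downstream of the irrigation. One should not condition on a consequence of treatment, so the overall rates are the right comparison.
So P(outcome | do(Irrigation K)) is just the pooled rate for Irrigation K: 384/1080 = 0.356.

0.36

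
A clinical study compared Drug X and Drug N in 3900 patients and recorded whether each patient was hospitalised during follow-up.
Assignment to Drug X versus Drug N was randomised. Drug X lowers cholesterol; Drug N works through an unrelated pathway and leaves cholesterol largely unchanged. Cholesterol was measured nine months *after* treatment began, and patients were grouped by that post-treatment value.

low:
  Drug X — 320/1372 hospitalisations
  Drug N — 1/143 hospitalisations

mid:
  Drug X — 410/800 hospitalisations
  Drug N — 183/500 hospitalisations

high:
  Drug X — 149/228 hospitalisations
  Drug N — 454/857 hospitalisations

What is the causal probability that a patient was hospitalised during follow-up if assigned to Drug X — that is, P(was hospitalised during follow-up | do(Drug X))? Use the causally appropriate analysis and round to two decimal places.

The distribution of cholesterol is itself part of what the drug does — it is an intermediate outcome. Holding it fixed would remove that part of the effect; the total effect is the pooled difference.
So P(outcome | do(Drug X)) is just the pooled rate for Drug X: 879/2400 = 0.366.

0.37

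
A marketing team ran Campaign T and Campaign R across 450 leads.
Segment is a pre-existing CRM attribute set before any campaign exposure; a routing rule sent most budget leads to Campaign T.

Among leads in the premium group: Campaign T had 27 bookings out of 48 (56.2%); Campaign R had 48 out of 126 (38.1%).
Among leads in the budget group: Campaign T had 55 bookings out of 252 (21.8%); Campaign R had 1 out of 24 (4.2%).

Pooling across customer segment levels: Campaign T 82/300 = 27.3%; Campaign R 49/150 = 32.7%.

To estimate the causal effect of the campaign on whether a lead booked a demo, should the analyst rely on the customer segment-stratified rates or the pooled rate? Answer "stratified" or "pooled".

stratified

Campaign T is higher inside every customer segment stratum but Campaign R is higher in aggregate. Whether to stratify depends on how customer segment relates to the campaign.
Here customer segment is a common cause — it drives both which campaign a case falls under and the outcome. The crude comparison mixes populations; the stratum-specific rates are the causally relevant ones.
Within each level — premium: 56.2% vs 38.1%; budget: 21.8% vs 4.2% — Campaign T is higher every time.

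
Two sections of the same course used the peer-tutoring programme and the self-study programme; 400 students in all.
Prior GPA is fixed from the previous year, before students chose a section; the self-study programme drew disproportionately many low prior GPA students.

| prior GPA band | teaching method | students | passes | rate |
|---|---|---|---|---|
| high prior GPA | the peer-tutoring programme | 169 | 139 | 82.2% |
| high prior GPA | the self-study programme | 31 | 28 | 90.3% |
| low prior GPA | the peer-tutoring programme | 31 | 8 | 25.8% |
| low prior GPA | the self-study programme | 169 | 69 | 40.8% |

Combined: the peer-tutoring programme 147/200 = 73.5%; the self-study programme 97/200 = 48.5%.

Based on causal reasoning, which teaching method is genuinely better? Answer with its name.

the self-study programme

Here prior GPA band is a common cause — it drives both which teaching method a case falls under and the outcome. The crude comparison mixes populations; the stratum-specific rates are the causally relevant ones.
Within each level — high prior GPA: 82.2% vs 90.3%; low prior GPA: 25.8% vs 40.8% — the self-study programme is higher every time.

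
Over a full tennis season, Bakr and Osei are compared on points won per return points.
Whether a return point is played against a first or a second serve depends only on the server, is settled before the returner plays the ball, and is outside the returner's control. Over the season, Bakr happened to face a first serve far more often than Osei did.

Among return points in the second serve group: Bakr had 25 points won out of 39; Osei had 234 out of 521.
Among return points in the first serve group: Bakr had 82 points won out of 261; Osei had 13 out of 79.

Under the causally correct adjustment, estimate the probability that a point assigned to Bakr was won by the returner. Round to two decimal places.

The serve type-specific comparison favours Bakr throughout, but the pooled figures favour Osei. The question is whether to condition on serve type.
Since serve type is a pre-existing factor (not a product of the player) and it affects the outcome on its own, it is a confounder. The stratified rates, not the pooled rate, identify the causal effect.
Standardising Bakr to the population serve type mix: 0.622·25/39 + 0.378·82/261 = 0.518.

0.52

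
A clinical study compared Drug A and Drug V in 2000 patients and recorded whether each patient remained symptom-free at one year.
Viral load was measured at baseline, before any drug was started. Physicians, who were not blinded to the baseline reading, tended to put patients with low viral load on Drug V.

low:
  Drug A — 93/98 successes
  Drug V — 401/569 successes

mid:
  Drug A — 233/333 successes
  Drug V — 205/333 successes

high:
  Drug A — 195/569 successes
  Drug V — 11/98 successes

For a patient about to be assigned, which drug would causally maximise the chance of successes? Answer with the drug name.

Drug A

Drug A is higher inside every viral load stratum but Drug V is higher in aggregate. Whether to stratify depends on how viral load relates to the drug.
Viral load satisfies the back-door criterion: it is not a descendant of the drug, and it blocks the spurious path from drug to outcome. Adjusting for it (i.e., using the within-viral load rates) gives the causal effect.
Within each level — low: 94.9% vs 70.5%; mid: 70.0% vs 61.6%; high: 34.3% vs 11.2% — Drug A is higher every time.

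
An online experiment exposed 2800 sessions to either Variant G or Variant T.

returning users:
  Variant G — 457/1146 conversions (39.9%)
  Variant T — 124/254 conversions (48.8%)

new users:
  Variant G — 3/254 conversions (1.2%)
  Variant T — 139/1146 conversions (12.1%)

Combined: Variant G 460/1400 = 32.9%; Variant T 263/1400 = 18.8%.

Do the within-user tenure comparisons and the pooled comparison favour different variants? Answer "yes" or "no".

Within each user tenure level (returning users 39.9% vs 48.8%; new users 1.2% vs 12.1%), Variant T has the higher rate every time. Pooled: 32.9% vs 18.8% — Variant G has the higher rate overall. The two comparisons disagree.

yes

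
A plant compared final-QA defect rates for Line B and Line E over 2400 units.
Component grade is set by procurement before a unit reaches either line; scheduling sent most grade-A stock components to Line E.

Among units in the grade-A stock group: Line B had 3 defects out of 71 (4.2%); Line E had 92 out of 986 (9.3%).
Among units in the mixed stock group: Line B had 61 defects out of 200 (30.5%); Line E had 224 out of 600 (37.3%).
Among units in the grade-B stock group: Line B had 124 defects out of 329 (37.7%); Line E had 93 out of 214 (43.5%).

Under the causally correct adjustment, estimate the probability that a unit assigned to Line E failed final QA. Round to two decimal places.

0.26

The component grade-specific comparison favours Line B throughout, but the pooled figures favour Line E. The question is whether to condition on component grade.
Component grade differs across lines for reasons unrelated to any effect of the line itself, and it separately predicts the outcome — a classic confounder. We must compare within component grade levels.
Standardising Line E to the population component grade mix: 0.440·92/986 + 0.333·224/600 + 0.226·93/214 = 0.264.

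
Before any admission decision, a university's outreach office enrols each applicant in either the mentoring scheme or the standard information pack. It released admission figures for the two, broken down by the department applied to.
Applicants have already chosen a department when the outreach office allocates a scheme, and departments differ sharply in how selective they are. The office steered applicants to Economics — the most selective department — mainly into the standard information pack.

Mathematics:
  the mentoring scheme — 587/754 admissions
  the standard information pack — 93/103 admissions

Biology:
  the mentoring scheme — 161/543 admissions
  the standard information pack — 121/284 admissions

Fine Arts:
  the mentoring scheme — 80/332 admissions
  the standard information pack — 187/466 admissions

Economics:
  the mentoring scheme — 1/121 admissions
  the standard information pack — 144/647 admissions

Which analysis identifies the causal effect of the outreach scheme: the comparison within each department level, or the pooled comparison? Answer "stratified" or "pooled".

stratified

Nothing the outreach scheme does changes department; the imbalance is an allocation artefact. With department also predicting the outcome, the pooled figure is confounded, and the within-stratum comparison is the causal one.
Within each level — Mathematics: 77.9% vs 90.3%; Biology: 29.7% vs 42.6%; Fine Arts: 24.1% vs 40.1%; Economics: 0.8% vs 22.3% — the standard information pack is higher every time.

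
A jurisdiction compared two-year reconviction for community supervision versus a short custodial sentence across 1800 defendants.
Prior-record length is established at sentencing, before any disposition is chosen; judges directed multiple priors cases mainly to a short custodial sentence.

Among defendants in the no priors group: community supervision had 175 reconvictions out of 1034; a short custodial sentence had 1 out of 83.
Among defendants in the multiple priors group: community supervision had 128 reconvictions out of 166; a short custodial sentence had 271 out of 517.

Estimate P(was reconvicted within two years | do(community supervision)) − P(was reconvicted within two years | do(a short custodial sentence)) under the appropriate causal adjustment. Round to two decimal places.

The imbalance in prior-record length arose from how defendants were allocated, not from anything the disposition did; and prior-record length independently affects the outcome. The pooled gap is confounded — condition on prior-record length.
Adjusting over the population distribution of prior-record length: 0.621·(0.169−0.012) + 0.379·(0.771−0.524) = +0.191.

+0.19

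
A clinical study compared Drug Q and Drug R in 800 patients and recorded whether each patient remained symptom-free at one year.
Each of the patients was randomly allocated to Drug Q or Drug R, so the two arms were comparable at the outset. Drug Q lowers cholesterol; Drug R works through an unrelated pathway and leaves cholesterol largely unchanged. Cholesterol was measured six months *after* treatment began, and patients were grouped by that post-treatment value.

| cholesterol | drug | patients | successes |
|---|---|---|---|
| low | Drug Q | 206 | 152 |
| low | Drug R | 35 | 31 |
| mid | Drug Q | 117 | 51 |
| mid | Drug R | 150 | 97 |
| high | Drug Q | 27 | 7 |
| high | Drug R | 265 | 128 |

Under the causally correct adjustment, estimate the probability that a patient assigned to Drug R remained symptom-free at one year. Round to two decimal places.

0.57

Cholesterol here is a post-treatment variable shaped by the drug; conditioning on it would introduce bias rather than remove it. The overall comparison is the causal one.
So P(outcome | do(Drug R)) is just the pooled rate for Drug R: 256/450 = 0.569.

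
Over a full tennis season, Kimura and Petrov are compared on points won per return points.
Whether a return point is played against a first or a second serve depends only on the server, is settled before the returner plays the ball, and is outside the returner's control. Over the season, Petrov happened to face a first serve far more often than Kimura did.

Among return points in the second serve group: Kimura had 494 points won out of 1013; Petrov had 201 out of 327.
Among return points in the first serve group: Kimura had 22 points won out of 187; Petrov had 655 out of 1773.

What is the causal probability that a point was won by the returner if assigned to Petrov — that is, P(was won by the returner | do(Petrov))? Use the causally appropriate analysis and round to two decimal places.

0.47

Within every serve type level Petrov has the higher rate, yet pooled Kimura does — Simpson's reversal.
Serve type differs across players for reasons unrelated to any effect of the player itself, and it separately predicts the outcome — a classic confounder. We must compare within serve type levels.
Standardising Petrov to the population serve type mix: 0.406·201/327 + 0.594·655/1773 = 0.469.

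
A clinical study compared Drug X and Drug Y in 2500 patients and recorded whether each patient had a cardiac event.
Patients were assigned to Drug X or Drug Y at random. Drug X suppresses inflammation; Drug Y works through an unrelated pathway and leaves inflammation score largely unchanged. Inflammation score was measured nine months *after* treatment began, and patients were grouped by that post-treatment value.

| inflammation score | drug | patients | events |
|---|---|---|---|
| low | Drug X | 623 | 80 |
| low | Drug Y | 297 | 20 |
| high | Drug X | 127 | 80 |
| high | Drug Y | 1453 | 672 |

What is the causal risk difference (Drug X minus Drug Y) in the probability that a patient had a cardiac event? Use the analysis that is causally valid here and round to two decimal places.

Drug Y is lower inside every inflammation score stratum but Drug X is lower in aggregate. Whether to stratify depends on how inflammation score relates to the drug.
Stratifying would compare drugs among patients the drugs themselves sorted into inflammation score groups — a form of selection on an intermediate. The unconditioned pooled rates give the total causal effect.
The causal difference is the pooled difference: 0.213 − 0.395 = -0.182.

-0.18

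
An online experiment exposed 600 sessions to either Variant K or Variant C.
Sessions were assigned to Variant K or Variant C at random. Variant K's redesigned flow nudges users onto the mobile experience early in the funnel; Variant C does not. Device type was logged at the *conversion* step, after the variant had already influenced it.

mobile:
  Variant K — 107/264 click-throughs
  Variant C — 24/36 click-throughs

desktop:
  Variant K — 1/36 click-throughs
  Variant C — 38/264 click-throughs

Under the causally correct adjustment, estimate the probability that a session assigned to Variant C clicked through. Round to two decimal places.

0.21

The device type-specific comparison favours Variant C throughout, but the pooled figures favour Variant K. The question is whether to condition on device type.
Device type is downstream of the variant. One should not condition on a consequence of treatment, so the overall rates are the right comparison.
So P(outcome | do(Variant C)) is just the pooled rate for Variant C: 62/300 = 0.207.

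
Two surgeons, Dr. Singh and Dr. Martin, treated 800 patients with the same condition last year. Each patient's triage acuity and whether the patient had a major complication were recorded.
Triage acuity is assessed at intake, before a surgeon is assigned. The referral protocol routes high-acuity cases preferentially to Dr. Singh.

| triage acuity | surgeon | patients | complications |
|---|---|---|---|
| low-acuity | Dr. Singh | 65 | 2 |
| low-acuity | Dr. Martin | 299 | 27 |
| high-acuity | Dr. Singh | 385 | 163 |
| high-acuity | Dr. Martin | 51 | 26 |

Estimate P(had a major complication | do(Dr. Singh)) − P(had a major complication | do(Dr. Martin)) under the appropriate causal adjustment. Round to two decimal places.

-0.07

The stratified and pooled comparisons disagree (Dr. Singh wins within each triage acuity; Dr. Martin wins overall), so the answer turns on the causal role of triage acuity.
Here triage acuity is a common cause — it drives both which surgeon a case falls under and the outcome. The crude comparison mixes populations; the stratum-specific rates are the causally relevant ones.
Adjusting over the population distribution of triage acuity: 0.455·(0.031−0.090) + 0.545·(0.423−0.510) = -0.074.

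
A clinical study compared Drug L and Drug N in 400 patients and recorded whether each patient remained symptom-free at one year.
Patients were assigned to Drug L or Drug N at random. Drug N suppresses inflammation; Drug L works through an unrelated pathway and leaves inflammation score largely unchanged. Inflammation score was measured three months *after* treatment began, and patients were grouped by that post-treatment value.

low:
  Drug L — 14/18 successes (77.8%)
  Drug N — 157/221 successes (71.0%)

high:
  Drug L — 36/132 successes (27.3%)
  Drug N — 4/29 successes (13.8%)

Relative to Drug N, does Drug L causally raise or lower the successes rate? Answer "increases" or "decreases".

The inflammation score-specific comparison favours Drug L throughout, but the pooled figures favour Drug N. The question is whether to condition on inflammation score.
Inflammation score is downstream of the drug. One should not condition on a consequence of treatment, so the overall rates are the right comparison.
Pooled: Drug L 33.3% vs Drug N 64.4%; Drug N is higher overall.

decreases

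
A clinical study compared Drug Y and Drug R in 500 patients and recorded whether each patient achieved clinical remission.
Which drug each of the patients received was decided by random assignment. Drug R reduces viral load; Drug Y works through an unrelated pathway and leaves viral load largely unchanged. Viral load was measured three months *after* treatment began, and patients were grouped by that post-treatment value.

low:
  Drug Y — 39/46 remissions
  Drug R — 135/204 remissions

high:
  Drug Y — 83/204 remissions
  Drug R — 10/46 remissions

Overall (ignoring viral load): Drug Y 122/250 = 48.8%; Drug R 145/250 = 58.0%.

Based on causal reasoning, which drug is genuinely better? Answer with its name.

Viral load lies on the pathway drug → viral load → outcome, so adjusting for it blocks the indirect effect. For the total causal effect of drug, use the unadjusted pooled rates.
Pooled: Drug Y 48.8% vs Drug R 58.0%; Drug R is higher overall.

Drug R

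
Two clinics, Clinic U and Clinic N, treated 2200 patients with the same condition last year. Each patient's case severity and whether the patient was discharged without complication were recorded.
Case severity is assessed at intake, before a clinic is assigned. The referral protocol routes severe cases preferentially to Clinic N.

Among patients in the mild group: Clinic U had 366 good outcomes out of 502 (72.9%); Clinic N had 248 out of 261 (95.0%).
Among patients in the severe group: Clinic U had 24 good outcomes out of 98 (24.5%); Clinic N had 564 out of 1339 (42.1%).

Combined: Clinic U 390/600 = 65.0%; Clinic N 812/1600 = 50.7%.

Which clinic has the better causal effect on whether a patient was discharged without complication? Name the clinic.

Nothing the clinic does changes case severity; the imbalance is an allocation artefact. With case severity also predicting the outcome, the pooled figure is confounded, and the within-stratum comparison is the causal one.
Within each level — mild: 72.9% vs 95.0%; severe: 24.5% vs 42.1% — Clinic N is higher every time.

Clinic N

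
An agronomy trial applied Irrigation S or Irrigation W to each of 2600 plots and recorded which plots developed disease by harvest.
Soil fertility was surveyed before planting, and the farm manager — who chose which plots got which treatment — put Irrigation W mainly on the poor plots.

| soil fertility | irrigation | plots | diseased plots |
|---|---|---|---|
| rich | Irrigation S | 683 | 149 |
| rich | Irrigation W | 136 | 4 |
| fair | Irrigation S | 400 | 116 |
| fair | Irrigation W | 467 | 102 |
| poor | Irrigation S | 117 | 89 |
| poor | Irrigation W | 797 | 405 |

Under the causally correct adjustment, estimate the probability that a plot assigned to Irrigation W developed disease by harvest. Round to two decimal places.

Irrigation W is lower inside every soil fertility stratum but Irrigation S is lower in aggregate. Whether to stratify depends on how soil fertility relates to the irrigation.
Since soil fertility is a pre-existing factor (not a product of the irrigation) and it affects the outcome on its own, it is a confounder. The stratified rates, not the pooled rate, identify the causal effect.
Standardising Irrigation W to the population soil fertility mix: 0.315·4/136 + 0.333·102/467 + 0.352·405/797 = 0.261.

0.26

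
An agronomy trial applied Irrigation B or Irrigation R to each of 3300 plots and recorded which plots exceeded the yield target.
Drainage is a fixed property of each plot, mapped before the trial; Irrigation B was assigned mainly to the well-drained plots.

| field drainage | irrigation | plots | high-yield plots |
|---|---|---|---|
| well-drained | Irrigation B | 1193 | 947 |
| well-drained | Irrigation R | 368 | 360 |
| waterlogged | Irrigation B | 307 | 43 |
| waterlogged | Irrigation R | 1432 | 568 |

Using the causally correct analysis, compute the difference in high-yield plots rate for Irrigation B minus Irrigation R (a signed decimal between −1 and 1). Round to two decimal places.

-0.22

The field drainage-specific comparison favours Irrigation R throughout, but the pooled figures favour Irrigation B. The question is whether to condition on field drainage.
The imbalance in field drainage arose from how plots were allocated, not from anything the irrigation did; and field drainage independently affects the outcome. The pooled gap is confounded — condition on field drainage.
Adjusting over the population distribution of field drainage: 0.473·(0.794−0.978) + 0.527·(0.140−0.397) = -0.222.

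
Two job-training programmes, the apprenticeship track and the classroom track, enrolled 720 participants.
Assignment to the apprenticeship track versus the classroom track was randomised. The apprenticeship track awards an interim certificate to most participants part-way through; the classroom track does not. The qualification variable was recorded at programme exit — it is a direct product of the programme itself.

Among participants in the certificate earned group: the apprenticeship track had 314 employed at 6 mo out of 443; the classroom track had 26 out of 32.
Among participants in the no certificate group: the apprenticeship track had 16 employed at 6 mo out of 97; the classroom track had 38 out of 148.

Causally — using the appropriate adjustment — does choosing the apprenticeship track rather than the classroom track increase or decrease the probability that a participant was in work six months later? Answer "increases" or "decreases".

increases

the classroom track is higher inside every qualification attained during the programme stratum but the apprenticeship track is higher in aggregate. Whether to stratify depends on how qualification attained during the programme relates to the programme.
Stratifying would compare programmes among participants the programmes themselves sorted into qualification attained during the programme groups — a form of selection on an intermediate. The unconditioned pooled rates give the total causal effect.
Pooled: the apprenticeship track 61.1% vs the classroom track 35.6%; the apprenticeship track is higher overall.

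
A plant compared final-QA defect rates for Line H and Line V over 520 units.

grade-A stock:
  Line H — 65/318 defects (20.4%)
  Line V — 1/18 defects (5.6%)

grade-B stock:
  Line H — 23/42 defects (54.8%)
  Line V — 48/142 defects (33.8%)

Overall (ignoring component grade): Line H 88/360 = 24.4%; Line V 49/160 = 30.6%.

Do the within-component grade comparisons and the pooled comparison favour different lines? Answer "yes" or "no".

yes

Within each component grade level (grade-A stock 20.4% vs 5.6%; grade-B stock 54.8% vs 33.8%), Line V has the lower rate every time. Pooled: 24.4% vs 30.6% — Line H has the lower rate overall. The two comparisons disagree.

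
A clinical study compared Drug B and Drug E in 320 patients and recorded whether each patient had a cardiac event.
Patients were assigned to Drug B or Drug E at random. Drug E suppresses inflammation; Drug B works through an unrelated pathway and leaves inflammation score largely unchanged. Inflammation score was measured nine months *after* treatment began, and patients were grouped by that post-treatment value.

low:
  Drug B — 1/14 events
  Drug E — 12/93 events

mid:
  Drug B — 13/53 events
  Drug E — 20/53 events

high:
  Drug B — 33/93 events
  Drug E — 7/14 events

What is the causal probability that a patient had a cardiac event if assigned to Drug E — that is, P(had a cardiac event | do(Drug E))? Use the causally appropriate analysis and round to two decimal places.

0.24

Drug B is lower inside every inflammation score stratum but Drug E is lower in aggregate. Whether to stratify depends on how inflammation score relates to the drug.
Because the drug influences inflammation score, inflammation score is a post-treatment mediator, not a confounder. Stratifying on it would bias the estimate; the causal effect is the crude pooled difference.
So P(outcome | do(Drug E)) is just the pooled rate for Drug E: 39/160 = 0.244.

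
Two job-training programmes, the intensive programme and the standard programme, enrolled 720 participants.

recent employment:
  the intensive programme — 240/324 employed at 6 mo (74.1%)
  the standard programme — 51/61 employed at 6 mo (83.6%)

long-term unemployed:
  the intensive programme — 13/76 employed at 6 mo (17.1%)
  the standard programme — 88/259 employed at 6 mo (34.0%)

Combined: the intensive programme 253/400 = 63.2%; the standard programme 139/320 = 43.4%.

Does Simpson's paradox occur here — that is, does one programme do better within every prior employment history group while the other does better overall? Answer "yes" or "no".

yes

Within each prior employment history level (recent employment 74.1% vs 83.6%; long-term unemployed 17.1% vs 34.0%), the standard programme has the higher rate every time. Pooled: 63.2% vs 43.4% — the intensive programme has the higher rate overall. The two comparisons disagree.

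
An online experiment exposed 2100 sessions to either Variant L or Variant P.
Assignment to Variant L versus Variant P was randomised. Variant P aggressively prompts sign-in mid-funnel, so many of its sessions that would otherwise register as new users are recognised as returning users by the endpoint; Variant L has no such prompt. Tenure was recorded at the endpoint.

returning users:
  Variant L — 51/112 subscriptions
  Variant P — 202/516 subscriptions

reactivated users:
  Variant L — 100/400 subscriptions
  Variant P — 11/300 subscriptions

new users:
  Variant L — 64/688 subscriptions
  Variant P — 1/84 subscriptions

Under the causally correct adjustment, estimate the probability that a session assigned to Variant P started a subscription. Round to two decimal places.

Within every user tenure level Variant L has the higher rate, yet pooled Variant P does — Simpson's reversal.
The distribution of user tenure is itself part of what the variant does — it is an intermediate outcome. Holding it fixed would remove that part of the effect; the total effect is the pooled difference.
So P(outcome | do(Variant P)) is just the pooled rate for Variant P: 214/900 = 0.238.

0.24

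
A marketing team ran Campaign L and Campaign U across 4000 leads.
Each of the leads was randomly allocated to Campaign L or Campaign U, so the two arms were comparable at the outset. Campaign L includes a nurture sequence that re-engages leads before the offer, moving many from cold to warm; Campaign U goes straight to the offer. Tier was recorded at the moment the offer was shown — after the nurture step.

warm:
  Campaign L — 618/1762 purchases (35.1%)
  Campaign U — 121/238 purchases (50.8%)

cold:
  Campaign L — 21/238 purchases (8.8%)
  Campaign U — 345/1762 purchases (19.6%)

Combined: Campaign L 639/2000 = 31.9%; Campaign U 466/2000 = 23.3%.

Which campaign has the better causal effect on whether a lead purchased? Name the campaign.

Within every engagement tier level Campaign U has the higher rate, yet pooled Campaign L does — Simpson's reversal.
Stratifying would compare campaigns among leads the campaigns themselves sorted into engagement tier groups — a form of selection on an intermediate. The unconditioned pooled rates give the total causal effect.
Pooled: Campaign L 31.9% vs Campaign U 23.3%; Campaign L is higher overall.

Campaign L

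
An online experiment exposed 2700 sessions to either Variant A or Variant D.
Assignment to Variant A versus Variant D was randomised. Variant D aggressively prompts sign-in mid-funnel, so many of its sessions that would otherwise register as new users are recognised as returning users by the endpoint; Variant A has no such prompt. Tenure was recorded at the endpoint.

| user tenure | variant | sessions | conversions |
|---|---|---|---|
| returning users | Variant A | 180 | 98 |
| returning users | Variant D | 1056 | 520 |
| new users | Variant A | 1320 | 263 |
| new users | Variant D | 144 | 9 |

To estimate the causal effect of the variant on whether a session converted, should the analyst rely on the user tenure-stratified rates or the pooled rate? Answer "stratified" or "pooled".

pooled

User tenure is downstream of the variant. One should not condition on a consequence of treatment, so the overall rates are the right comparison.
Pooled: Variant A 24.1% vs Variant D 44.1%; Variant D is higher overall.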